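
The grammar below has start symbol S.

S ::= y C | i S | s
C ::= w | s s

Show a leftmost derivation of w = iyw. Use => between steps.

S => iS   [S ::= i S]
iS => iyC   [S ::= y C]
iyC => iyw   [C ::= w]

S=>iS=>iyC=>iyw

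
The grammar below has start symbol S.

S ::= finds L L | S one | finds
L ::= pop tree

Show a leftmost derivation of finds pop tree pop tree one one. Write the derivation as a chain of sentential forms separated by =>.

S => S one => S one one => finds L L one one => finds pop tree L one one => finds pop tree pop tree one one

S => S one   [S ::= S one]
S one => S one one   [S ::= S one]
S one one => finds L L one one   [S ::= finds L L]
finds L L one one => finds pop tree L one one   [L ::= pop tree]
finds pop tree L one one => finds pop tree pop tree one one   [L ::= pop tree]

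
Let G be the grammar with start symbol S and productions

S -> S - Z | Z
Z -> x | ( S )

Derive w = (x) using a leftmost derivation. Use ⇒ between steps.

S ⇒ Z   [S -> Z]
Z ⇒ (S)   [Z -> ( S )]
(S) ⇒ (Z)   [S -> Z]
(Z) ⇒ (x)   [Z -> x]

S⇒Z⇒(S)⇒(Z)⇒(x)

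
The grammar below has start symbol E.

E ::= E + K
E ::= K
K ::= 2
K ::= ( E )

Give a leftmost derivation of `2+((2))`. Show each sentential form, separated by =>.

E=>E+K=>K+K=>2+K=>2+(E)=>2+(K)=>2+((E))=>2+((K))=>2+((2))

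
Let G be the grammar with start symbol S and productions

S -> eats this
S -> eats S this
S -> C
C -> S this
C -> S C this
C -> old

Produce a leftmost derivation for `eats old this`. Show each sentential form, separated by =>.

S => eats S this => eats C this => eats old this

S => eats S this   [S -> eats S this]
eats S this => eats C this   [S -> C]
eats C this => eats old this   [C -> old]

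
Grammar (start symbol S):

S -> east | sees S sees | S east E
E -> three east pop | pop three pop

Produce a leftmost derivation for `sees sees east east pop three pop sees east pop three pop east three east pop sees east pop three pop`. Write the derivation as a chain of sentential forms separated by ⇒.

S ⇒ S east E   [S -> S east E]
S east E ⇒ sees S sees east E   [S -> sees S sees]
sees S sees east E ⇒ sees S east E sees east E   [S -> S east E]
sees S east E sees east E ⇒ sees S east E east E sees east E   [S -> S east E]
sees S east E east E sees east E ⇒ sees sees S sees east E east E sees east E   [S -> sees S sees]
sees sees S sees east E east E sees east E ⇒ sees sees S east E sees east E east E sees east E   [S -> S east E]
sees sees S east E sees east E east E sees east E ⇒ sees sees east east E sees east E east E sees east E   [S -> east]
sees sees east east E sees east E east E sees east E ⇒ sees sees east east pop three pop sees east E east E sees east E   [E -> pop three pop]
sees sees east east pop three pop sees east E east E sees east E ⇒ sees sees east east pop three pop sees east pop three pop east E sees east E   [E -> pop three pop]
sees sees east east pop three pop sees east pop three pop east E sees east E ⇒ sees sees east east pop three pop sees east pop three pop east three east pop sees east E   [E -> three east pop]
sees sees east east pop three pop sees east pop three pop east three east pop sees east E ⇒ sees sees east east pop three pop sees east pop three pop east three east pop sees east pop three pop   [E -> pop three pop]

S ⇒ S east E ⇒ sees S sees east E ⇒ sees S east E sees east E ⇒ sees S east E east E sees east E ⇒ sees sees S sees east E east E sees east E ⇒ sees sees S east E sees east E east E sees east E ⇒ sees sees east east E sees east E east E sees east E ⇒ sees sees east east pop three pop sees east E east E sees east E ⇒ sees sees east east pop three pop sees east pop three pop east E sees east E ⇒ sees sees east east pop three pop sees east pop three pop east three east pop sees east E ⇒ sees sees east east pop three pop sees east pop three pop east three east pop sees east pop three pop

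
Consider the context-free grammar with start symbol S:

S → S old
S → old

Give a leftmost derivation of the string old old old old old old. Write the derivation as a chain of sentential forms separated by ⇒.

S ⇒ S old ⇒ S old old ⇒ S old old old ⇒ S old old old old ⇒ S old old old old old ⇒ old old old old old old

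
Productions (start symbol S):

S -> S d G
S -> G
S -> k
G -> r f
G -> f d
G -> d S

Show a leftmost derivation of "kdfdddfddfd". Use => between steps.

S=>SdG=>SdGdG=>kdGdG=>kdfddG=>kdfdddS=>kdfdddSdG=>kdfdddGdG=>kdfdddfddG=>kdfdddfddfd

S => SdG   [S -> S d G]
SdG => SdGdG   [S -> S d G]
SdGdG => kdGdG   [S -> k]
kdGdG => kdfddG   [G -> f d]
kdfddG => kdfdddS   [G -> d S]
kdfdddS => kdfdddSdG   [S -> S d G]
kdfdddSdG => kdfdddGdG   [S -> G]
kdfdddGdG => kdfdddfddG   [G -> f d]
kdfdddfddG => kdfdddfddfd   [G -> f d]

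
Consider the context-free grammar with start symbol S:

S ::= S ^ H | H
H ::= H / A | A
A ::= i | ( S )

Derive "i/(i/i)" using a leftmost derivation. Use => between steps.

S=>H=>H/A=>A/A=>i/A=>i/(S)=>i/(H)=>i/(H/A)=>i/(A/A)=>i/(i/A)=>i/(i/i)

S => H   [S ::= H]
H => H/A   [H ::= H / A]
H/A => A/A   [H ::= A]
A/A => i/A   [A ::= i]
i/A => i/(S)   [A ::= ( S )]
i/(S) => i/(H)   [S ::= H]
i/(H) => i/(H/A)   [H ::= H / A]
i/(H/A) => i/(A/A)   [H ::= A]
i/(A/A) => i/(i/A)   [A ::= i]
i/(i/A) => i/(i/i)   [A ::= i]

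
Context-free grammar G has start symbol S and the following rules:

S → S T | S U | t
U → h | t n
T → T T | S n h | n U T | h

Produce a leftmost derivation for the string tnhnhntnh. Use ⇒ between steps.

S ⇒ ST ⇒ tT ⇒ tnUT ⇒ tnhT ⇒ tnhnUT ⇒ tnhnhT ⇒ tnhnhnUT ⇒ tnhnhntnT ⇒ tnhnhntnh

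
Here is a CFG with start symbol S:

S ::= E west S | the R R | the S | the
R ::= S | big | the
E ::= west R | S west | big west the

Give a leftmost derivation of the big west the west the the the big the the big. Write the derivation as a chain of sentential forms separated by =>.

S => the R R   [S ::= the R R]
the R R => the S R   [R ::= S]
the S R => the E west S R   [S ::= E west S]
the E west S R => the big west the west S R   [E ::= big west the]
the big west the west S R => the big west the west the S R   [S ::= the S]
the big west the west the S R => the big west the west the the R R R   [S ::= the R R]
the big west the west the the R R R => the big west the west the the S R R   [R ::= S]
the big west the west the the S R R => the big west the west the the the R R R R   [S ::= the R R]
the big west the west the the the R R R R => the big west the west the the the big R R R   [R ::= big]
the big west the west the the the big R R R => the big west the west the the the big the R R   [R ::= the]
the big west the west the the the big the R R => the big west the west the the the big the the R   [R ::= the]
the big west the west the the the big the the R => the big west the west the the the big the the big   [R ::= big]

S => the R R => the S R => the E west S R => the big west the west S R => the big west the west the S R => the big west the west the the R R R => the big west the west the the S R R => the big west the west the the the R R R R => the big west the west the the the big R R R => the big west the west the the the big the R R => the big west the west the the the big the the R => the big west the west the the the big the the big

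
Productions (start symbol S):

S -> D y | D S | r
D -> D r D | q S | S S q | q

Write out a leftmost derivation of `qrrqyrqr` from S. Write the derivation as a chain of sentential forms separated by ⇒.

S ⇒ DS   [S -> D S]
DS ⇒ SSqS   [D -> S S q]
SSqS ⇒ DySqS   [S -> D y]
DySqS ⇒ SSqySqS   [D -> S S q]
SSqySqS ⇒ DSSqySqS   [S -> D S]
DSSqySqS ⇒ qSSqySqS   [D -> q]
qSSqySqS ⇒ qrSqySqS   [S -> r]
qrSqySqS ⇒ qrrqySqS   [S -> r]
qrrqySqS ⇒ qrrqyrqS   [S -> r]
qrrqyrqS ⇒ qrrqyrqr   [S -> r]

S ⇒ DS ⇒ SSqS ⇒ DySqS ⇒ SSqySqS ⇒ DSSqySqS ⇒ qSSqySqS ⇒ qrSqySqS ⇒ qrrqySqS ⇒ qrrqyrqS ⇒ qrrqyrqr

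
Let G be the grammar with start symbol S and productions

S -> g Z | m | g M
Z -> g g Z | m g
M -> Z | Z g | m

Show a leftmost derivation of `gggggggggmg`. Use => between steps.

S => gZ   [S -> g Z]
gZ => gggZ   [Z -> g g Z]
gggZ => gggggZ   [Z -> g g Z]
gggggZ => gggggggZ   [Z -> g g Z]
gggggggZ => gggggggggZ   [Z -> g g Z]
gggggggggZ => gggggggggmg   [Z -> m g]

S=>gZ=>gggZ=>gggggZ=>gggggggZ=>gggggggggZ=>gggggggggmg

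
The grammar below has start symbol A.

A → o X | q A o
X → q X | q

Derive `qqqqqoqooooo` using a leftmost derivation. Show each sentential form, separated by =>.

A => qAo => qqAoo => qqqAooo => qqqqAoooo => qqqqqAooooo => qqqqqoXooooo => qqqqqoqooooo

A => qAo   [A → q A o]
qAo => qqAoo   [A → q A o]
qqAoo => qqqAooo   [A → q A o]
qqqAooo => qqqqAoooo   [A → q A o]
qqqqAoooo => qqqqqAooooo   [A → q A o]
qqqqqAooooo => qqqqqoXooooo   [A → o X]
qqqqqoXooooo => qqqqqoqooooo   [X → q]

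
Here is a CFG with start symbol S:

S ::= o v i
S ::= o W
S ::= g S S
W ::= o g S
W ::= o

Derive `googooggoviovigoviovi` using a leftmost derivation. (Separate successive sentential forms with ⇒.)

S ⇒ gSS ⇒ goWS ⇒ googSS ⇒ googoWS ⇒ googooS ⇒ googoogSS ⇒ googooggSSS ⇒ googooggoviSS ⇒ googooggovioviS ⇒ googooggoviovigSS ⇒ googooggoviovigoviS ⇒ googooggoviovigoviovi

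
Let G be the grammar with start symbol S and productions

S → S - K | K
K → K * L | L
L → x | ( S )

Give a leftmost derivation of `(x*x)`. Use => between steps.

S => K   [S → K]
K => L   [K → L]
L => (S)   [L → ( S )]
(S) => (K)   [S → K]
(K) => (K*L)   [K → K * L]
(K*L) => (L*L)   [K → L]
(L*L) => (x*L)   [L → x]
(x*L) => (x*x)   [L → x]

S => K => L => (S) => (K) => (K*L) => (L*L) => (x*L) => (x*x)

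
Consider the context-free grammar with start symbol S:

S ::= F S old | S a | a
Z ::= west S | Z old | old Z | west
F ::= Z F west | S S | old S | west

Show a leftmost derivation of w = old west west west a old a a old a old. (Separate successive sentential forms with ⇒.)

S ⇒ F S old ⇒ old S S old ⇒ old F S old S old ⇒ old S S S old S old ⇒ old F S old S S old S old ⇒ old Z F west S old S S old S old ⇒ old west F west S old S S old S old ⇒ old west west west S old S S old S old ⇒ old west west west a old S S old S old ⇒ old west west west a old a S old S old ⇒ old west west west a old a a old S old ⇒ old west west west a old a a old a old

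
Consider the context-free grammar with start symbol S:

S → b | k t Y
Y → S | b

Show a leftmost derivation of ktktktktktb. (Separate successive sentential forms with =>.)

S => ktY => ktS => ktktY => ktktS => ktktktY => ktktktS => ktktktktY => ktktktktS => ktktktktktY => ktktktktktb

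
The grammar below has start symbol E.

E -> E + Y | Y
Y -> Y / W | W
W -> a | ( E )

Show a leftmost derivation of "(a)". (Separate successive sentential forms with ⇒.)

E ⇒ Y ⇒ W ⇒ (E) ⇒ (Y) ⇒ (W) ⇒ (a)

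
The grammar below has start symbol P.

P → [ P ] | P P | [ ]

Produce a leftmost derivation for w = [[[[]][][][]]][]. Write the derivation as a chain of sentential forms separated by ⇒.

P⇒PP⇒[P]P⇒[[P]]P⇒[[PP]]P⇒[[PPP]]P⇒[[PPPP]]P⇒[[[P]PPP]]P⇒[[[[]]PPP]]P⇒[[[[]][]PP]]P⇒[[[[]][][]P]]P⇒[[[[]][][][]]]P⇒[[[[]][][][]]][]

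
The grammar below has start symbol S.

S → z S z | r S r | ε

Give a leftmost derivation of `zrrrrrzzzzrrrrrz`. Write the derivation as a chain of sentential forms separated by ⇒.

S ⇒ zSz   [S → z S z]
zSz ⇒ zrSrz   [S → r S r]
zrSrz ⇒ zrrSrrz   [S → r S r]
zrrSrrz ⇒ zrrrSrrrz   [S → r S r]
zrrrSrrrz ⇒ zrrrrSrrrrz   [S → r S r]
zrrrrSrrrrz ⇒ zrrrrrSrrrrrz   [S → r S r]
zrrrrrSrrrrrz ⇒ zrrrrrzSzrrrrrz   [S → z S z]
zrrrrrzSzrrrrrz ⇒ zrrrrrzzSzzrrrrrz   [S → z S z]
zrrrrrzzSzzrrrrrz ⇒ zrrrrrzzzzrrrrrz   [S → ε]

S ⇒ zSz ⇒ zrSrz ⇒ zrrSrrz ⇒ zrrrSrrrz ⇒ zrrrrSrrrrz ⇒ zrrrrrSrrrrrz ⇒ zrrrrrzSzrrrrrz ⇒ zrrrrrzzSzzrrrrrz ⇒ zrrrrrzzzzrrrrrz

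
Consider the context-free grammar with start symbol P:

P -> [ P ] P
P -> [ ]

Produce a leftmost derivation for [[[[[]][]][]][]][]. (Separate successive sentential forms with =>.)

P => [P]P => [[P]P]P => [[[P]P]P]P => [[[[P]P]P]P]P => [[[[[]]P]P]P]P => [[[[[]][]]P]P]P => [[[[[]][]][]]P]P => [[[[[]][]][]][]]P => [[[[[]][]][]][]][]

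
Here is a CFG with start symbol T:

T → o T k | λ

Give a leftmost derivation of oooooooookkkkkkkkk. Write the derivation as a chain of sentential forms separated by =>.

T => oTk   [T → o T k]
oTk => ooTkk   [T → o T k]
ooTkk => oooTkkk   [T → o T k]
oooTkkk => ooooTkkkk   [T → o T k]
ooooTkkkk => oooooTkkkkk   [T → o T k]
oooooTkkkkk => ooooooTkkkkkk   [T → o T k]
ooooooTkkkkkk => oooooooTkkkkkkk   [T → o T k]
oooooooTkkkkkkk => ooooooooTkkkkkkkk   [T → o T k]
ooooooooTkkkkkkkk => oooooooooTkkkkkkkkk   [T → o T k]
oooooooooTkkkkkkkkk => oooooooookkkkkkkkk   [T → λ]

T => oTk => ooTkk => oooTkkk => ooooTkkkk => oooooTkkkkk => ooooooTkkkkkk => oooooooTkkkkkkk => ooooooooTkkkkkkkk => oooooooooTkkkkkkkkk => oooooooookkkkkkkkk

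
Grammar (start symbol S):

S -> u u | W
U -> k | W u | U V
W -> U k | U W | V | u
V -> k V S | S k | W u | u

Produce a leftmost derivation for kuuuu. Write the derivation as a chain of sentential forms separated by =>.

S => W   [S -> W]
W => UW   [W -> U W]
UW => UVW   [U -> U V]
UVW => WuVW   [U -> W u]
WuVW => UWuVW   [W -> U W]
UWuVW => kWuVW   [U -> k]
kWuVW => kuuVW   [W -> u]
kuuVW => kuuuW   [V -> u]
kuuuW => kuuuu   [W -> u]

S => W => UW => UVW => WuVW => UWuVW => kWuVW => kuuVW => kuuuW => kuuuu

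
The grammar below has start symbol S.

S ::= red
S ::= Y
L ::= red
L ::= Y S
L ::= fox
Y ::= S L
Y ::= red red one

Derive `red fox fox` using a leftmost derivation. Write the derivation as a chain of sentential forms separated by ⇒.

S ⇒ Y   [S ::= Y]
Y ⇒ S L   [Y ::= S L]
S L ⇒ Y L   [S ::= Y]
Y L ⇒ S L L   [Y ::= S L]
S L L ⇒ red L L   [S ::= red]
red L L ⇒ red fox L   [L ::= fox]
red fox L ⇒ red fox fox   [L ::= fox]

S ⇒ Y ⇒ S L ⇒ Y L ⇒ S L L ⇒ red L L ⇒ red fox L ⇒ red fox fox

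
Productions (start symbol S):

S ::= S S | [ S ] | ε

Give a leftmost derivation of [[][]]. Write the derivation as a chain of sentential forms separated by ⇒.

S⇒[S]⇒[SS]⇒[[S]S]⇒[[]S]⇒[[]SS]⇒[[]SSS]⇒[[][S]SS]⇒[[][]SS]⇒[[][]S]⇒[[][]]

S ⇒ [S]   [S ::= [ S ]]
[S] ⇒ [SS]   [S ::= S S]
[SS] ⇒ [[S]S]   [S ::= [ S ]]
[[S]S] ⇒ [[]S]   [S ::= ε]
[[]S] ⇒ [[]SS]   [S ::= S S]
[[]SS] ⇒ [[]SSS]   [S ::= S S]
[[]SSS] ⇒ [[][S]SS]   [S ::= [ S ]]
[[][S]SS] ⇒ [[][]SS]   [S ::= ε]
[[][]SS] ⇒ [[][]S]   [S ::= ε]
[[][]S] ⇒ [[][]]   [S ::= ε]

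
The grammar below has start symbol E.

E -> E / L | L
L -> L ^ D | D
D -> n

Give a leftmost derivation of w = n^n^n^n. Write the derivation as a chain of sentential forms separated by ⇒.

E ⇒ L   [E -> L]
L ⇒ L^D   [L -> L ^ D]
L^D ⇒ L^D^D   [L -> L ^ D]
L^D^D ⇒ L^D^D^D   [L -> L ^ D]
L^D^D^D ⇒ D^D^D^D   [L -> D]
D^D^D^D ⇒ n^D^D^D   [D -> n]
n^D^D^D ⇒ n^n^D^D   [D -> n]
n^n^D^D ⇒ n^n^n^D   [D -> n]
n^n^n^D ⇒ n^n^n^n   [D -> n]

E ⇒ L ⇒ L^D ⇒ L^D^D ⇒ L^D^D^D ⇒ D^D^D^D ⇒ n^D^D^D ⇒ n^n^D^D ⇒ n^n^n^D ⇒ n^n^n^n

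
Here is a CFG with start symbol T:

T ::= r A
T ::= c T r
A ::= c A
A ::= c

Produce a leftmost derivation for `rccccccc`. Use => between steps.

T => rA => rcA => rccA => rcccA => rccccA => rcccccA => rccccccA => rccccccc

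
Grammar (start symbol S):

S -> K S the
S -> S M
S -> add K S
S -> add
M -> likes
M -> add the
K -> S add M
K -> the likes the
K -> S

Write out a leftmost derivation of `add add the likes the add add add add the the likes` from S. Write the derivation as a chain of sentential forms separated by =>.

S => S M   [S -> S M]
S M => K S the M   [S -> K S the]
K S the M => S S the M   [K -> S]
S S the M => add S the M   [S -> add]
add S the M => add K S the the M   [S -> K S the]
add K S the the M => add S S the the M   [K -> S]
add S S the the M => add add K S S the the M   [S -> add K S]
add add K S S the the M => add add the likes the S S the the M   [K -> the likes the]
add add the likes the S S the the M => add add the likes the add K S S the the M   [S -> add K S]
add add the likes the add K S S the the M => add add the likes the add S S S the the M   [K -> S]
add add the likes the add S S S the the M => add add the likes the add add S S the the M   [S -> add]
add add the likes the add add S S the the M => add add the likes the add add add S the the M   [S -> add]
add add the likes the add add add S the the M => add add the likes the add add add add the the M   [S -> add]
add add the likes the add add add add the the M => add add the likes the add add add add the the likes   [M -> likes]

S => S M => K S the M => S S the M => add S the M => add K S the the M => add S S the the M => add add K S S the the M => add add the likes the S S the the M => add add the likes the add K S S the the M => add add the likes the add S S S the the M => add add the likes the add add S S the the M => add add the likes the add add add S the the M => add add the likes the add add add add the the M => add add the likes the add add add add the the likes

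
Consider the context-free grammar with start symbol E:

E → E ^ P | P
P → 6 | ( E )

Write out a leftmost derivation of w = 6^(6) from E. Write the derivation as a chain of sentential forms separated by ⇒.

E ⇒ E^P   [E → E ^ P]
E^P ⇒ P^P   [E → P]
P^P ⇒ 6^P   [P → 6]
6^P ⇒ 6^(E)   [P → ( E )]
6^(E) ⇒ 6^(P)   [E → P]
6^(P) ⇒ 6^(6)   [P → 6]

E ⇒ E^P ⇒ P^P ⇒ 6^P ⇒ 6^(E) ⇒ 6^(P) ⇒ 6^(6)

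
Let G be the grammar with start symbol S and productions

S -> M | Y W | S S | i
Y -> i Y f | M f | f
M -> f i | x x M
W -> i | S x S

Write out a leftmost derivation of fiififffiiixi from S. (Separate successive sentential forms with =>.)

S => YW => fW => fSxS => fSSxS => fSSSxS => fYWSSxS => fiYfWSSxS => fiiYffWSSxS => fiiMfffWSSxS => fiififffWSSxS => fiififffiSSxS => fiififffiiSxS => fiififffiiixS => fiififffiiixi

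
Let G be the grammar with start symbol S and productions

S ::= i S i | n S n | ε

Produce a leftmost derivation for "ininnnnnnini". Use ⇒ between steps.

S⇒iSi⇒inSni⇒iniSini⇒ininSnini⇒ininnSnnini⇒ininnnSnnnini⇒ininnnnnnini

S ⇒ iSi   [S ::= i S i]
iSi ⇒ inSni   [S ::= n S n]
inSni ⇒ iniSini   [S ::= i S i]
iniSini ⇒ ininSnini   [S ::= n S n]
ininSnini ⇒ ininnSnnini   [S ::= n S n]
ininnSnnini ⇒ ininnnSnnnini   [S ::= n S n]
ininnnSnnnini ⇒ ininnnnnnini   [S ::= ε]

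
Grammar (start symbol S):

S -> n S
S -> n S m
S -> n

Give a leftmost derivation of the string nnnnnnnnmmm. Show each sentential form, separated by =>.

S => nS => nnSm => nnnSm => nnnnSmm => nnnnnSmm => nnnnnnSmm => nnnnnnnSmmm => nnnnnnnnmmm

S => nS   [S -> n S]
nS => nnSm   [S -> n S m]
nnSm => nnnSm   [S -> n S]
nnnSm => nnnnSmm   [S -> n S m]
nnnnSmm => nnnnnSmm   [S -> n S]
nnnnnSmm => nnnnnnSmm   [S -> n S]
nnnnnnSmm => nnnnnnnSmmm   [S -> n S m]
nnnnnnnSmmm => nnnnnnnnmmm   [S -> n]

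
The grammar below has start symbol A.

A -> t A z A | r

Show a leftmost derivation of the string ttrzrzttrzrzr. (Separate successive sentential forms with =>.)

A=>tAzA=>ttAzAzA=>ttrzAzA=>ttrzrzA=>ttrzrztAzA=>ttrzrzttAzAzA=>ttrzrzttrzAzA=>ttrzrzttrzrzA=>ttrzrzttrzrzr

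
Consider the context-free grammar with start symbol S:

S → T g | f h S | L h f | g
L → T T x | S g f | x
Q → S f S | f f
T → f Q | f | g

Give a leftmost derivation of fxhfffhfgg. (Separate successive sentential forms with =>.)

S => Tg => fQg => fSfSg => fLhffSg => fxhffSg => fxhfffhSg => fxhfffhTgg => fxhfffhfgg

S => Tg   [S → T g]
Tg => fQg   [T → f Q]
fQg => fSfSg   [Q → S f S]
fSfSg => fLhffSg   [S → L h f]
fLhffSg => fxhffSg   [L → x]
fxhffSg => fxhfffhSg   [S → f h S]
fxhfffhSg => fxhfffhTgg   [S → T g]
fxhfffhTgg => fxhfffhfgg   [T → f]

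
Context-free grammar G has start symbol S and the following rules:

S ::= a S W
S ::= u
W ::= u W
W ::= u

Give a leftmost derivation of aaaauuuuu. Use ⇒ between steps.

S ⇒ aSW ⇒ aaSWW ⇒ aaaSWWW ⇒ aaaaSWWWW ⇒ aaaauWWWW ⇒ aaaauuWWW ⇒ aaaauuuWW ⇒ aaaauuuuW ⇒ aaaauuuuu

S ⇒ aSW   [S ::= a S W]
aSW ⇒ aaSWW   [S ::= a S W]
aaSWW ⇒ aaaSWWW   [S ::= a S W]
aaaSWWW ⇒ aaaaSWWWW   [S ::= a S W]
aaaaSWWWW ⇒ aaaauWWWW   [S ::= u]
aaaauWWWW ⇒ aaaauuWWW   [W ::= u]
aaaauuWWW ⇒ aaaauuuWW   [W ::= u]
aaaauuuWW ⇒ aaaauuuuW   [W ::= u]
aaaauuuuW ⇒ aaaauuuuu   [W ::= u]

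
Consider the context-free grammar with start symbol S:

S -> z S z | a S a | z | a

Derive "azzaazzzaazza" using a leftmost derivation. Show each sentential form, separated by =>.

S=>aSa=>azSza=>azzSzza=>azzaSazza=>azzaaSaazza=>azzaazSzaazza=>azzaazzzaazza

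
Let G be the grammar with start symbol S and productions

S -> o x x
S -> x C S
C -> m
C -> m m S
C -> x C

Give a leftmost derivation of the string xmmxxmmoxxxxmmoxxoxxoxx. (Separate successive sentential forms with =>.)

S => xCS => xmmSS => xmmxCSS => xmmxxCSS => xmmxxmmSSS => xmmxxmmoxxSS => xmmxxmmoxxxCSS => xmmxxmmoxxxxCSS => xmmxxmmoxxxxmmSSS => xmmxxmmoxxxxmmoxxSS => xmmxxmmoxxxxmmoxxoxxS => xmmxxmmoxxxxmmoxxoxxoxx

S => xCS   [S -> x C S]
xCS => xmmSS   [C -> m m S]
xmmSS => xmmxCSS   [S -> x C S]
xmmxCSS => xmmxxCSS   [C -> x C]
xmmxxCSS => xmmxxmmSSS   [C -> m m S]
xmmxxmmSSS => xmmxxmmoxxSS   [S -> o x x]
xmmxxmmoxxSS => xmmxxmmoxxxCSS   [S -> x C S]
xmmxxmmoxxxCSS => xmmxxmmoxxxxCSS   [C -> x C]
xmmxxmmoxxxxCSS => xmmxxmmoxxxxmmSSS   [C -> m m S]
xmmxxmmoxxxxmmSSS => xmmxxmmoxxxxmmoxxSS   [S -> o x x]
xmmxxmmoxxxxmmoxxSS => xmmxxmmoxxxxmmoxxoxxS   [S -> o x x]
xmmxxmmoxxxxmmoxxoxxS => xmmxxmmoxxxxmmoxxoxxoxx   [S -> o x x]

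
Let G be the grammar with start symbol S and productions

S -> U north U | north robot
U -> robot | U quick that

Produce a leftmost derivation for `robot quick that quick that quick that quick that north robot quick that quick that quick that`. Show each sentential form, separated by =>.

S => U north U   [S -> U north U]
U north U => U quick that north U   [U -> U quick that]
U quick that north U => U quick that quick that north U   [U -> U quick that]
U quick that quick that north U => U quick that quick that quick that north U   [U -> U quick that]
U quick that quick that quick that north U => U quick that quick that quick that quick that north U   [U -> U quick that]
U quick that quick that quick that quick that north U => robot quick that quick that quick that quick that north U   [U -> robot]
robot quick that quick that quick that quick that north U => robot quick that quick that quick that quick that north U quick that   [U -> U quick that]
robot quick that quick that quick that quick that north U quick that => robot quick that quick that quick that quick that north U quick that quick that   [U -> U quick that]
robot quick that quick that quick that quick that north U quick that quick that => robot quick that quick that quick that quick that north U quick that quick that quick that   [U -> U quick that]
robot quick that quick that quick that quick that north U quick that quick that quick that => robot quick that quick that quick that quick that north robot quick that quick that quick that   [U -> robot]

S => U north U => U quick that north U => U quick that quick that north U => U quick that quick that quick that north U => U quick that quick that quick that quick that north U => robot quick that quick that quick that quick that north U => robot quick that quick that quick that quick that north U quick that => robot quick that quick that quick that quick that north U quick that quick that => robot quick that quick that quick that quick that north U quick that quick that quick that => robot quick that quick that quick that quick that north robot quick that quick that quick that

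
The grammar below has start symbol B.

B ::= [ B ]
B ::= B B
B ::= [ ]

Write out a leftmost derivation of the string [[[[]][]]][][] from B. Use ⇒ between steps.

B⇒BB⇒BBB⇒[B]BB⇒[[B]]BB⇒[[BB]]BB⇒[[[B]B]]BB⇒[[[[]]B]]BB⇒[[[[]][]]]BB⇒[[[[]][]]][]B⇒[[[[]][]]][][]

B ⇒ BB   [B ::= B B]
BB ⇒ BBB   [B ::= B B]
BBB ⇒ [B]BB   [B ::= [ B ]]
[B]BB ⇒ [[B]]BB   [B ::= [ B ]]
[[B]]BB ⇒ [[BB]]BB   [B ::= B B]
[[BB]]BB ⇒ [[[B]B]]BB   [B ::= [ B ]]
[[[B]B]]BB ⇒ [[[[]]B]]BB   [B ::= [ ]]
[[[[]]B]]BB ⇒ [[[[]][]]]BB   [B ::= [ ]]
[[[[]][]]]BB ⇒ [[[[]][]]][]B   [B ::= [ ]]
[[[[]][]]][]B ⇒ [[[[]][]]][][]   [B ::= [ ]]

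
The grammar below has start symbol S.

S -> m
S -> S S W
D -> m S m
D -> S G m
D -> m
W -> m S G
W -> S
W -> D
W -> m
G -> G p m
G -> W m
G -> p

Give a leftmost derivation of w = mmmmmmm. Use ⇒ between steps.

S ⇒ SSW   [S -> S S W]
SSW ⇒ SSWSW   [S -> S S W]
SSWSW ⇒ SSWSWSW   [S -> S S W]
SSWSWSW ⇒ mSWSWSW   [S -> m]
mSWSWSW ⇒ mmWSWSW   [S -> m]
mmWSWSW ⇒ mmmSWSW   [W -> m]
mmmSWSW ⇒ mmmmWSW   [S -> m]
mmmmWSW ⇒ mmmmmSW   [W -> m]
mmmmmSW ⇒ mmmmmmW   [S -> m]
mmmmmmW ⇒ mmmmmmm   [W -> m]

S⇒SSW⇒SSWSW⇒SSWSWSW⇒mSWSWSW⇒mmWSWSW⇒mmmSWSW⇒mmmmWSW⇒mmmmmSW⇒mmmmmmW⇒mmmmmmm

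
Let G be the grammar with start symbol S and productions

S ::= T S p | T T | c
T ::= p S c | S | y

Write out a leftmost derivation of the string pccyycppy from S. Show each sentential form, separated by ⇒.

S ⇒ TT   [S ::= T T]
TT ⇒ ST   [T ::= S]
ST ⇒ TSpT   [S ::= T S p]
TSpT ⇒ pScSpT   [T ::= p S c]
pScSpT ⇒ pccSpT   [S ::= c]
pccSpT ⇒ pccTTpT   [S ::= T T]
pccTTpT ⇒ pccyTpT   [T ::= y]
pccyTpT ⇒ pccySpT   [T ::= S]
pccySpT ⇒ pccyTSppT   [S ::= T S p]
pccyTSppT ⇒ pccyySppT   [T ::= y]
pccyySppT ⇒ pccyycppT   [S ::= c]
pccyycppT ⇒ pccyycppy   [T ::= y]

S ⇒ TT ⇒ ST ⇒ TSpT ⇒ pScSpT ⇒ pccSpT ⇒ pccTTpT ⇒ pccyTpT ⇒ pccySpT ⇒ pccyTSppT ⇒ pccyySppT ⇒ pccyycppT ⇒ pccyycppy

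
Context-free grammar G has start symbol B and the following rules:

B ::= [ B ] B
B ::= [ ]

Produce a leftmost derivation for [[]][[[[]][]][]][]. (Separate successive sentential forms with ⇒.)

B ⇒ [B]B ⇒ [[]]B ⇒ [[]][B]B ⇒ [[]][[B]B]B ⇒ [[]][[[B]B]B]B ⇒ [[]][[[[]]B]B]B ⇒ [[]][[[[]][]]B]B ⇒ [[]][[[[]][]][]]B ⇒ [[]][[[[]][]][]][]

B ⇒ [B]B   [B ::= [ B ] B]
[B]B ⇒ [[]]B   [B ::= [ ]]
[[]]B ⇒ [[]][B]B   [B ::= [ B ] B]
[[]][B]B ⇒ [[]][[B]B]B   [B ::= [ B ] B]
[[]][[B]B]B ⇒ [[]][[[B]B]B]B   [B ::= [ B ] B]
[[]][[[B]B]B]B ⇒ [[]][[[[]]B]B]B   [B ::= [ ]]
[[]][[[[]]B]B]B ⇒ [[]][[[[]][]]B]B   [B ::= [ ]]
[[]][[[[]][]]B]B ⇒ [[]][[[[]][]][]]B   [B ::= [ ]]
[[]][[[[]][]][]]B ⇒ [[]][[[[]][]][]][]   [B ::= [ ]]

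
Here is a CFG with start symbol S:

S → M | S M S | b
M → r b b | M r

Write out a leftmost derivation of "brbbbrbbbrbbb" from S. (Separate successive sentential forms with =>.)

S => SMS => SMSMS => SMSMSMS => bMSMSMS => brbbSMSMS => brbbbMSMS => brbbbrbbSMS => brbbbrbbbMS => brbbbrbbbrbbS => brbbbrbbbrbbb

S => SMS   [S → S M S]
SMS => SMSMS   [S → S M S]
SMSMS => SMSMSMS   [S → S M S]
SMSMSMS => bMSMSMS   [S → b]
bMSMSMS => brbbSMSMS   [M → r b b]
brbbSMSMS => brbbbMSMS   [S → b]
brbbbMSMS => brbbbrbbSMS   [M → r b b]
brbbbrbbSMS => brbbbrbbbMS   [S → b]
brbbbrbbbMS => brbbbrbbbrbbS   [M → r b b]
brbbbrbbbrbbS => brbbbrbbbrbbb   [S → b]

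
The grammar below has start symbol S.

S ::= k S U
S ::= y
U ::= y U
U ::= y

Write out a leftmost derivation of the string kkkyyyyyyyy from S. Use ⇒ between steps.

S ⇒ kSU   [S ::= k S U]
kSU ⇒ kkSUU   [S ::= k S U]
kkSUU ⇒ kkkSUUU   [S ::= k S U]
kkkSUUU ⇒ kkkyUUU   [S ::= y]
kkkyUUU ⇒ kkkyyUUU   [U ::= y U]
kkkyyUUU ⇒ kkkyyyUUU   [U ::= y U]
kkkyyyUUU ⇒ kkkyyyyUUU   [U ::= y U]
kkkyyyyUUU ⇒ kkkyyyyyUUU   [U ::= y U]
kkkyyyyyUUU ⇒ kkkyyyyyyUU   [U ::= y]
kkkyyyyyyUU ⇒ kkkyyyyyyyU   [U ::= y]
kkkyyyyyyyU ⇒ kkkyyyyyyyy   [U ::= y]

S ⇒ kSU ⇒ kkSUU ⇒ kkkSUUU ⇒ kkkyUUU ⇒ kkkyyUUU ⇒ kkkyyyUUU ⇒ kkkyyyyUUU ⇒ kkkyyyyyUUU ⇒ kkkyyyyyyUU ⇒ kkkyyyyyyyU ⇒ kkkyyyyyyyy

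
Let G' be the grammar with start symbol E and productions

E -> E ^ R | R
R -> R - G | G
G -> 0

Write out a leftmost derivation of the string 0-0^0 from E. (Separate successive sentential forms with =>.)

E => E^R => R^R => R-G^R => G-G^R => 0-G^R => 0-0^R => 0-0^G => 0-0^0

E => E^R   [E -> E ^ R]
E^R => R^R   [E -> R]
R^R => R-G^R   [R -> R - G]
R-G^R => G-G^R   [R -> G]
G-G^R => 0-G^R   [G -> 0]
0-G^R => 0-0^R   [G -> 0]
0-0^R => 0-0^G   [R -> G]
0-0^G => 0-0^0   [G -> 0]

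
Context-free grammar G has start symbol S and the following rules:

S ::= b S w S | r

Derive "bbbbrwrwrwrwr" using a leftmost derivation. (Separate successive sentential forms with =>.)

S => bSwS   [S ::= b S w S]
bSwS => bbSwSwS   [S ::= b S w S]
bbSwSwS => bbbSwSwSwS   [S ::= b S w S]
bbbSwSwSwS => bbbbSwSwSwSwS   [S ::= b S w S]
bbbbSwSwSwSwS => bbbbrwSwSwSwS   [S ::= r]
bbbbrwSwSwSwS => bbbbrwrwSwSwS   [S ::= r]
bbbbrwrwSwSwS => bbbbrwrwrwSwS   [S ::= r]
bbbbrwrwrwSwS => bbbbrwrwrwrwS   [S ::= r]
bbbbrwrwrwrwS => bbbbrwrwrwrwr   [S ::= r]

S => bSwS => bbSwSwS => bbbSwSwSwS => bbbbSwSwSwSwS => bbbbrwSwSwSwS => bbbbrwrwSwSwS => bbbbrwrwrwSwS => bbbbrwrwrwrwS => bbbbrwrwrwrwr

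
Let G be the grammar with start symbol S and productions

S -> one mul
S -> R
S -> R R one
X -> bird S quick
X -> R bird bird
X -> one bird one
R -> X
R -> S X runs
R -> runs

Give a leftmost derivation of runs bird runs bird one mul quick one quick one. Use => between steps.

S => R R one   [S -> R R one]
R R one => runs R one   [R -> runs]
runs R one => runs X one   [R -> X]
runs X one => runs bird S quick one   [X -> bird S quick]
runs bird S quick one => runs bird R R one quick one   [S -> R R one]
runs bird R R one quick one => runs bird runs R one quick one   [R -> runs]
runs bird runs R one quick one => runs bird runs X one quick one   [R -> X]
runs bird runs X one quick one => runs bird runs bird S quick one quick one   [X -> bird S quick]
runs bird runs bird S quick one quick one => runs bird runs bird one mul quick one quick one   [S -> one mul]

S => R R one => runs R one => runs X one => runs bird S quick one => runs bird R R one quick one => runs bird runs R one quick one => runs bird runs X one quick one => runs bird runs bird S quick one quick one => runs bird runs bird one mul quick one quick one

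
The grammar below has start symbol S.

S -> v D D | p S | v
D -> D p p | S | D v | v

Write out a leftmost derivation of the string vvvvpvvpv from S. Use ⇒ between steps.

S ⇒ vDD   [S -> v D D]
vDD ⇒ vSD   [D -> S]
vSD ⇒ vvDDD   [S -> v D D]
vvDDD ⇒ vvSDD   [D -> S]
vvSDD ⇒ vvvDD   [S -> v]
vvvDD ⇒ vvvSD   [D -> S]
vvvSD ⇒ vvvvD   [S -> v]
vvvvD ⇒ vvvvS   [D -> S]
vvvvS ⇒ vvvvpS   [S -> p S]
vvvvpS ⇒ vvvvpvDD   [S -> v D D]
vvvvpvDD ⇒ vvvvpvvD   [D -> v]
vvvvpvvD ⇒ vvvvpvvS   [D -> S]
vvvvpvvS ⇒ vvvvpvvpS   [S -> p S]
vvvvpvvpS ⇒ vvvvpvvpv   [S -> v]

S ⇒ vDD ⇒ vSD ⇒ vvDDD ⇒ vvSDD ⇒ vvvDD ⇒ vvvSD ⇒ vvvvD ⇒ vvvvS ⇒ vvvvpS ⇒ vvvvpvDD ⇒ vvvvpvvD ⇒ vvvvpvvS ⇒ vvvvpvvpS ⇒ vvvvpvvpv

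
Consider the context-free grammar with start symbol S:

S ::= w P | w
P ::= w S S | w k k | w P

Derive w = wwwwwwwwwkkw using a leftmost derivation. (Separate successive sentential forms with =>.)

S => wP => wwSS => wwwS => wwwwP => wwwwwP => wwwwwwP => wwwwwwwSS => wwwwwwwwPS => wwwwwwwwwkkS => wwwwwwwwwkkw

S => wP   [S ::= w P]
wP => wwSS   [P ::= w S S]
wwSS => wwwS   [S ::= w]
wwwS => wwwwP   [S ::= w P]
wwwwP => wwwwwP   [P ::= w P]
wwwwwP => wwwwwwP   [P ::= w P]
wwwwwwP => wwwwwwwSS   [P ::= w S S]
wwwwwwwSS => wwwwwwwwPS   [S ::= w P]
wwwwwwwwPS => wwwwwwwwwkkS   [P ::= w k k]
wwwwwwwwwkkS => wwwwwwwwwkkw   [S ::= w]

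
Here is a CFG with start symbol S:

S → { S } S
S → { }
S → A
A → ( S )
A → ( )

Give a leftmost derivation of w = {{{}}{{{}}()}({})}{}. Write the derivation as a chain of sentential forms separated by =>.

S=>{S}S=>{{S}S}S=>{{{}}S}S=>{{{}}{S}S}S=>{{{}}{{S}S}S}S=>{{{}}{{{}}S}S}S=>{{{}}{{{}}A}S}S=>{{{}}{{{}}()}S}S=>{{{}}{{{}}()}A}S=>{{{}}{{{}}()}(S)}S=>{{{}}{{{}}()}({})}S=>{{{}}{{{}}()}({})}{}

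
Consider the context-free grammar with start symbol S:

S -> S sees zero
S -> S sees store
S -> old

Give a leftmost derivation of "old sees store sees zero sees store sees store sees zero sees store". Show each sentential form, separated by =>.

S => S sees store   [S -> S sees store]
S sees store => S sees zero sees store   [S -> S sees zero]
S sees zero sees store => S sees store sees zero sees store   [S -> S sees store]
S sees store sees zero sees store => S sees store sees store sees zero sees store   [S -> S sees store]
S sees store sees store sees zero sees store => S sees zero sees store sees store sees zero sees store   [S -> S sees zero]
S sees zero sees store sees store sees zero sees store => S sees store sees zero sees store sees store sees zero sees store   [S -> S sees store]
S sees store sees zero sees store sees store sees zero sees store => old sees store sees zero sees store sees store sees zero sees store   [S -> old]

S => S sees store => S sees zero sees store => S sees store sees zero sees store => S sees store sees store sees zero sees store => S sees zero sees store sees store sees zero sees store => S sees store sees zero sees store sees store sees zero sees store => old sees store sees zero sees store sees store sees zero sees store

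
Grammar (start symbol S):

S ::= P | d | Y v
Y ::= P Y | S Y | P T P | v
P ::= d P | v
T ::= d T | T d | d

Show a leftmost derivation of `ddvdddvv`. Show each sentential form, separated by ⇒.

S ⇒ Yv   [S ::= Y v]
Yv ⇒ PTPv   [Y ::= P T P]
PTPv ⇒ dPTPv   [P ::= d P]
dPTPv ⇒ ddPTPv   [P ::= d P]
ddPTPv ⇒ ddvTPv   [P ::= v]
ddvTPv ⇒ ddvdPv   [T ::= d]
ddvdPv ⇒ ddvddPv   [P ::= d P]
ddvddPv ⇒ ddvdddPv   [P ::= d P]
ddvdddPv ⇒ ddvdddvv   [P ::= v]

S⇒Yv⇒PTPv⇒dPTPv⇒ddPTPv⇒ddvTPv⇒ddvdPv⇒ddvddPv⇒ddvdddPv⇒ddvdddvv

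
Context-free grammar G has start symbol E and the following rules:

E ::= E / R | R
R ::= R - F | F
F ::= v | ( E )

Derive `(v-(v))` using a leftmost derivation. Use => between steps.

E => R   [E ::= R]
R => F   [R ::= F]
F => (E)   [F ::= ( E )]
(E) => (R)   [E ::= R]
(R) => (R-F)   [R ::= R - F]
(R-F) => (F-F)   [R ::= F]
(F-F) => (v-F)   [F ::= v]
(v-F) => (v-(E))   [F ::= ( E )]
(v-(E)) => (v-(R))   [E ::= R]
(v-(R)) => (v-(F))   [R ::= F]
(v-(F)) => (v-(v))   [F ::= v]

E => R => F => (E) => (R) => (R-F) => (F-F) => (v-F) => (v-(E)) => (v-(R)) => (v-(F)) => (v-(v))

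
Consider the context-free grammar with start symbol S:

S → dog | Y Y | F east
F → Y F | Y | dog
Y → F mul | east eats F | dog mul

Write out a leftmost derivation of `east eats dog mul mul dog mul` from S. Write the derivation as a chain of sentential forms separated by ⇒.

S ⇒ Y Y ⇒ F mul Y ⇒ Y mul Y ⇒ F mul mul Y ⇒ Y mul mul Y ⇒ east eats F mul mul Y ⇒ east eats dog mul mul Y ⇒ east eats dog mul mul F mul ⇒ east eats dog mul mul dog mul

S ⇒ Y Y   [S → Y Y]
Y Y ⇒ F mul Y   [Y → F mul]
F mul Y ⇒ Y mul Y   [F → Y]
Y mul Y ⇒ F mul mul Y   [Y → F mul]
F mul mul Y ⇒ Y mul mul Y   [F → Y]
Y mul mul Y ⇒ east eats F mul mul Y   [Y → east eats F]
east eats F mul mul Y ⇒ east eats dog mul mul Y   [F → dog]
east eats dog mul mul Y ⇒ east eats dog mul mul F mul   [Y → F mul]
east eats dog mul mul F mul ⇒ east eats dog mul mul dog mul   [F → dog]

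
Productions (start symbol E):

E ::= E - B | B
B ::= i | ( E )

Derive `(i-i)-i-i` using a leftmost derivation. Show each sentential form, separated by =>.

E => E-B   [E ::= E - B]
E-B => E-B-B   [E ::= E - B]
E-B-B => B-B-B   [E ::= B]
B-B-B => (E)-B-B   [B ::= ( E )]
(E)-B-B => (E-B)-B-B   [E ::= E - B]
(E-B)-B-B => (B-B)-B-B   [E ::= B]
(B-B)-B-B => (i-B)-B-B   [B ::= i]
(i-B)-B-B => (i-i)-B-B   [B ::= i]
(i-i)-B-B => (i-i)-i-B   [B ::= i]
(i-i)-i-B => (i-i)-i-i   [B ::= i]

E=>E-B=>E-B-B=>B-B-B=>(E)-B-B=>(E-B)-B-B=>(B-B)-B-B=>(i-B)-B-B=>(i-i)-B-B=>(i-i)-i-B=>(i-i)-i-i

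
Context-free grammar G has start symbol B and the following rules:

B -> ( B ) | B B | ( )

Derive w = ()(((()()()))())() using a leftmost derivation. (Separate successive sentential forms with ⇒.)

B ⇒ BB   [B -> B B]
BB ⇒ BBB   [B -> B B]
BBB ⇒ ()BB   [B -> ( )]
()BB ⇒ ()(B)B   [B -> ( B )]
()(B)B ⇒ ()(BB)B   [B -> B B]
()(BB)B ⇒ ()((B)B)B   [B -> ( B )]
()((B)B)B ⇒ ()(((B))B)B   [B -> ( B )]
()(((B))B)B ⇒ ()(((BB))B)B   [B -> B B]
()(((BB))B)B ⇒ ()(((BBB))B)B   [B -> B B]
()(((BBB))B)B ⇒ ()(((()BB))B)B   [B -> ( )]
()(((()BB))B)B ⇒ ()(((()()B))B)B   [B -> ( )]
()(((()()B))B)B ⇒ ()(((()()()))B)B   [B -> ( )]
()(((()()()))B)B ⇒ ()(((()()()))())B   [B -> ( )]
()(((()()()))())B ⇒ ()(((()()()))())()   [B -> ( )]

B ⇒ BB ⇒ BBB ⇒ ()BB ⇒ ()(B)B ⇒ ()(BB)B ⇒ ()((B)B)B ⇒ ()(((B))B)B ⇒ ()(((BB))B)B ⇒ ()(((BBB))B)B ⇒ ()(((()BB))B)B ⇒ ()(((()()B))B)B ⇒ ()(((()()()))B)B ⇒ ()(((()()()))())B ⇒ ()(((()()()))())()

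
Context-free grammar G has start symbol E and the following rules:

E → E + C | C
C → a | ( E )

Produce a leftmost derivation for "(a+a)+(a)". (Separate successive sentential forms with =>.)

E => E+C => C+C => (E)+C => (E+C)+C => (C+C)+C => (a+C)+C => (a+a)+C => (a+a)+(E) => (a+a)+(C) => (a+a)+(a)

E => E+C   [E → E + C]
E+C => C+C   [E → C]
C+C => (E)+C   [C → ( E )]
(E)+C => (E+C)+C   [E → E + C]
(E+C)+C => (C+C)+C   [E → C]
(C+C)+C => (a+C)+C   [C → a]
(a+C)+C => (a+a)+C   [C → a]
(a+a)+C => (a+a)+(E)   [C → ( E )]
(a+a)+(E) => (a+a)+(C)   [E → C]
(a+a)+(C) => (a+a)+(a)   [C → a]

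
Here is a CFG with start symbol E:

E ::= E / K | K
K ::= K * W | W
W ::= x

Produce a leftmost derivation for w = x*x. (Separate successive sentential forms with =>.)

E => K   [E ::= K]
K => K*W   [K ::= K * W]
K*W => W*W   [K ::= W]
W*W => x*W   [W ::= x]
x*W => x*x   [W ::= x]

E=>K=>K*W=>W*W=>x*W=>x*x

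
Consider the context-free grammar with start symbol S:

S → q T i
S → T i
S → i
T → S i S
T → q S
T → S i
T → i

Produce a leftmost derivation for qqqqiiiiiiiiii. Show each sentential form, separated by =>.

S=>Ti=>SiSi=>qTiiSi=>qSiSiiSi=>qqTiiSiiSi=>qqqSiiSiiSi=>qqqTiiiSiiSi=>qqqqSiiiSiiSi=>qqqqTiiiiSiiSi=>qqqqiiiiiSiiSi=>qqqqiiiiiiiiSi=>qqqqiiiiiiiiii

S => Ti   [S → T i]
Ti => SiSi   [T → S i S]
SiSi => qTiiSi   [S → q T i]
qTiiSi => qSiSiiSi   [T → S i S]
qSiSiiSi => qqTiiSiiSi   [S → q T i]
qqTiiSiiSi => qqqSiiSiiSi   [T → q S]
qqqSiiSiiSi => qqqTiiiSiiSi   [S → T i]
qqqTiiiSiiSi => qqqqSiiiSiiSi   [T → q S]
qqqqSiiiSiiSi => qqqqTiiiiSiiSi   [S → T i]
qqqqTiiiiSiiSi => qqqqiiiiiSiiSi   [T → i]
qqqqiiiiiSiiSi => qqqqiiiiiiiiSi   [S → i]
qqqqiiiiiiiiSi => qqqqiiiiiiiiii   [S → i]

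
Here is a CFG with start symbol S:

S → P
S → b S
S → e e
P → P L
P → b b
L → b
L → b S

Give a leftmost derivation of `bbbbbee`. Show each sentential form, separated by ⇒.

S ⇒ bS   [S → b S]
bS ⇒ bbS   [S → b S]
bbS ⇒ bbP   [S → P]
bbP ⇒ bbPL   [P → P L]
bbPL ⇒ bbbbL   [P → b b]
bbbbL ⇒ bbbbbS   [L → b S]
bbbbbS ⇒ bbbbbee   [S → e e]

S ⇒ bS ⇒ bbS ⇒ bbP ⇒ bbPL ⇒ bbbbL ⇒ bbbbbS ⇒ bbbbbee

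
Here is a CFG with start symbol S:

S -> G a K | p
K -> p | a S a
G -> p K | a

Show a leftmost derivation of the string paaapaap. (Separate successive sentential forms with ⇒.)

S ⇒ GaK ⇒ pKaK ⇒ paSaaK ⇒ paGaKaaK ⇒ paaaKaaK ⇒ paaapaaK ⇒ paaapaap

S ⇒ GaK   [S -> G a K]
GaK ⇒ pKaK   [G -> p K]
pKaK ⇒ paSaaK   [K -> a S a]
paSaaK ⇒ paGaKaaK   [S -> G a K]
paGaKaaK ⇒ paaaKaaK   [G -> a]
paaaKaaK ⇒ paaapaaK   [K -> p]
paaapaaK ⇒ paaapaap   [K -> p]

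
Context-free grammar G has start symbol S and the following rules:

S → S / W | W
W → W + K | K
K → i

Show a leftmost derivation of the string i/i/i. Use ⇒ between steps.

S⇒S/W⇒S/W/W⇒W/W/W⇒K/W/W⇒i/W/W⇒i/K/W⇒i/i/W⇒i/i/K⇒i/i/i

S ⇒ S/W   [S → S / W]
S/W ⇒ S/W/W   [S → S / W]
S/W/W ⇒ W/W/W   [S → W]
W/W/W ⇒ K/W/W   [W → K]
K/W/W ⇒ i/W/W   [K → i]
i/W/W ⇒ i/K/W   [W → K]
i/K/W ⇒ i/i/W   [K → i]
i/i/W ⇒ i/i/K   [W → K]
i/i/K ⇒ i/i/i   [K → i]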